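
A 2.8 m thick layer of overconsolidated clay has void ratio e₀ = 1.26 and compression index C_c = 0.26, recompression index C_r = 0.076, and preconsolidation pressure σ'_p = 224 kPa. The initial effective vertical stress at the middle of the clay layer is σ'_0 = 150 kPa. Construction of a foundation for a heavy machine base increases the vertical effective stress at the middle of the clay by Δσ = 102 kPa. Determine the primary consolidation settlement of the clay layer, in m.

S_c ≈ 0.0329 m

Final effective stress: σ'_f = 150 + 102 = 252 kPa.
σ'_f = 252 > σ'_p = 224 kPa, so the stress path crosses the preconsolidation pressure — recompression up to σ'_p, then virgin compression beyond:
S_c = H/(1+e₀)·[C_r·log₁₀(σ'_p/σ'_0) + C_c·log₁₀(σ'_f/σ'_p)]
    = 2.8/2.26 × [0.076×log₁₀(224/150) + 0.26×log₁₀(252/224)]
    = 1.2389 × [0.013236 + 0.0133] = 0.03288 m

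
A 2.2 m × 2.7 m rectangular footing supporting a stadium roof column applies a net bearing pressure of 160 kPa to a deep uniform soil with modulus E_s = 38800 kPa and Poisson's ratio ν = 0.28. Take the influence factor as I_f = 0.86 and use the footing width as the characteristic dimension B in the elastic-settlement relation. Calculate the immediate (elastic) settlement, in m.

S_e ≈ 0.00719 m

Immediate (elastic) settlement: S_e = q·B·(1−ν²)/E_s · I_f.
S_e = 160 × 2.2 × (1 − 0.28²) / 38800 × 0.86
    = 160 × 2.2 × 0.9216 / 38800 × 0.86
    = 0.00719 m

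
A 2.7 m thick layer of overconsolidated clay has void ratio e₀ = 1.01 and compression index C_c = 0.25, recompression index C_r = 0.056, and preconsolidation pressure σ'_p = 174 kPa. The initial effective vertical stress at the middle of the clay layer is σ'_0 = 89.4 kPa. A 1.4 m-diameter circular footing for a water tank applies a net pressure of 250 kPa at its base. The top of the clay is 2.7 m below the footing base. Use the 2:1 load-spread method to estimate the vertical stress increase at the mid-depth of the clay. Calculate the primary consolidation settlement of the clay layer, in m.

S_c ≈ 0.00553 m

Mid-depth of clay below the footing base: z = 2.7 + 2.7/2 = 4.05 m.
Stress increase at mid-clay by the 2:1 spreading method:
Δσ ≈ qD²/(D+z)² = 250×1.4²/(1.4+4.05)² = 16.497 kPa
Final effective stress: σ'_f = 89.4 + 16.497 = 105.9 kPa.
σ'_f = 105.9 ≤ σ'_p = 174 kPa, so the clay remains overconsolidated and only the recompression index applies:
S_c = C_r·H/(1+e₀)·log₁₀(σ'_f/σ'_0) = 0.056×2.7/2.01×log₁₀(105.9/89.4)
    = 0.075225 × 0.073558 = 0.005533 m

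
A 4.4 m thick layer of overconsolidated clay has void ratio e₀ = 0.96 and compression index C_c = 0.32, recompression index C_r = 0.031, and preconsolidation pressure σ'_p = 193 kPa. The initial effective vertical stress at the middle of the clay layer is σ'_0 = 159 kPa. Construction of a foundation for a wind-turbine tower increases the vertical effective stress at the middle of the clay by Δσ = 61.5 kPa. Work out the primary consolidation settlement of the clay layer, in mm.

Final effective stress: σ'_f = 159 + 61.5 = 220.5 kPa.
σ'_f = 220.5 > σ'_p = 193 kPa, so the stress path crosses the preconsolidation pressure — recompression up to σ'_p, then virgin compression beyond:
S_c = H/(1+e₀)·[C_r·log₁₀(σ'_p/σ'_0) + C_c·log₁₀(σ'_f/σ'_p)]
    = 4.4/1.96 × [0.031×log₁₀(193/159) + 0.32×log₁₀(220.5/193)]
    = 2.2449 × [0.002609 + 0.018512] = 0.04741 m

S_c ≈ 47.4 mm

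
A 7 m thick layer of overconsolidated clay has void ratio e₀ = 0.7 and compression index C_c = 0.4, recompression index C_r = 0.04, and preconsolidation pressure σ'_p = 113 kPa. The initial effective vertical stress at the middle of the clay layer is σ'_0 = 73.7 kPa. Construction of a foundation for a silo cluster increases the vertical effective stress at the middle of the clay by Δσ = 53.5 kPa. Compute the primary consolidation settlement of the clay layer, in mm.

S_c ≈ 115 mm

Final effective stress: σ'_f = 73.7 + 53.5 = 127.2 kPa.
σ'_f = 127.2 > σ'_p = 113 kPa, so the stress path crosses the preconsolidation pressure — recompression up to σ'_p, then virgin compression beyond:
S_c = H/(1+e₀)·[C_r·log₁₀(σ'_p/σ'_0) + C_c·log₁₀(σ'_f/σ'_p)]
    = 7/1.7 × [0.04×log₁₀(113/73.7) + 0.4×log₁₀(127.2/113)]
    = 4.1176 × [0.0074244 + 0.020563] = 0.1152 m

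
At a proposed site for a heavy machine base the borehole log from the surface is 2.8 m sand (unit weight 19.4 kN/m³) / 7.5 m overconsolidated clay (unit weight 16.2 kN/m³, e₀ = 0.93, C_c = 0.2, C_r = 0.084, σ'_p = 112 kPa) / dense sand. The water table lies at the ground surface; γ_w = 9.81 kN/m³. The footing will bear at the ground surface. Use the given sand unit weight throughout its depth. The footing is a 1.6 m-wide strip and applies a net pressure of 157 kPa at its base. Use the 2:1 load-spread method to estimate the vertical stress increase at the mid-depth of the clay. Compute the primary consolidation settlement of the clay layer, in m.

Mid-depth of clay below the ground surface: z = 2.8 + 7.5/2 = 6.55 m.
Total vertical stress at mid-clay: σ_v = 19.4×2.8 + 16.2×3.75 = 115.07 kPa.
Pore pressure: u = 9.81×(6.55 − 0) = 64.255 kPa.
Initial effective stress: σ'_0 = σ_v − u = 115.07 − 64.255 = 50.815 kPa.
Stress increase at mid-clay by the 2:1 spreading method:
Δσ = qB/(B+z) = 157×1.6/(1.6+6.55) = 30.822 kPa
Final effective stress: σ'_f = 50.815 + 30.822 = 81.637 kPa.
σ'_f = 81.637 ≤ σ'_p = 112 kPa, so the clay remains overconsolidated and only the recompression index applies:
S_c = C_r·H/(1+e₀)·log₁₀(σ'_f/σ'_0) = 0.084×7.5/1.93×log₁₀(81.637/50.815)
    = 0.32642 × 0.2059 = 0.06721 m

S_c ≈ 0.0672 m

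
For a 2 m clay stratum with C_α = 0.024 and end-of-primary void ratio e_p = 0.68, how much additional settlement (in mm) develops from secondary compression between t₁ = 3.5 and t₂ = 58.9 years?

S_s ≈ 35 mm

Secondary compression: S_s = C_α·H/(1+e_p)·log₁₀(t₂/t₁)
S_s = 0.024×2/(1+0.68)×log₁₀(58.9/3.5)
    = 0.02857 × 1.226 = 0.03503 m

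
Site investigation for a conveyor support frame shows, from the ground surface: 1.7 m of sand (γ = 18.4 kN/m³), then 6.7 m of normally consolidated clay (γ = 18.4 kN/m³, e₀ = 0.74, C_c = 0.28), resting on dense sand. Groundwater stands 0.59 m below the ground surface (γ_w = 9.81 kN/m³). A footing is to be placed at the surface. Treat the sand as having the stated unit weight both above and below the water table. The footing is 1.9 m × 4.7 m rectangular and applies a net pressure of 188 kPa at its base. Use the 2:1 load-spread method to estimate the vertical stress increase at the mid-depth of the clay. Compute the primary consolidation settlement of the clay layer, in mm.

Mid-depth of clay below the ground surface: z = 1.7 + 6.7/2 = 5.05 m.
Total vertical stress at mid-clay: σ_v = 18.4×1.7 + 18.4×3.35 = 92.92 kPa.
Pore pressure: u = 9.81×(5.05 − 0.59) = 43.753 kPa.
Initial effective stress: σ'_0 = σ_v − u = 92.92 − 43.753 = 49.167 kPa.
Stress increase at mid-clay by the 2:1 spreading method:
Δσ = qBL/((B+z)(L+z)) = 188×1.9×4.7/((1.9+5.05)(4.7+5.05)) = 24.775 kPa
Final effective stress: σ'_f = σ'_0 + Δσ = 49.167 + 24.775 = 73.942 kPa.
Normally consolidated clay, so the full stress increment lies on the virgin compression line:
S_c = C_c·H/(1+e₀)·log₁₀(σ'_f/σ'_0) = 0.28×6.7/(1+0.74)×log₁₀(73.942/49.167)
    = 1.0782 × 0.17722 = 0.1911 m

S_c ≈ 191 mm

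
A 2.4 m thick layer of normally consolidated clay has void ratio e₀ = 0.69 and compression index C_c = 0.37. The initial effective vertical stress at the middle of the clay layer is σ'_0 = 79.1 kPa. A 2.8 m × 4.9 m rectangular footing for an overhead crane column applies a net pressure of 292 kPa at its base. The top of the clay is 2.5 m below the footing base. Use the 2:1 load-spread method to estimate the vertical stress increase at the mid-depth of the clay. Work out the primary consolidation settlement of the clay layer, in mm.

Mid-depth of clay below the footing base: z = 2.5 + 2.4/2 = 3.7 m.
Stress increase at mid-clay by the 2:1 spreading method:
Δσ = qBL/((B+z)(L+z)) = 292×2.8×4.9/((2.8+3.7)(4.9+3.7)) = 71.668 kPa
Final effective stress: σ'_f = σ'_0 + Δσ = 79.1 + 71.668 = 150.77 kPa.
Normally consolidated clay, so the full stress increment lies on the virgin compression line:
S_c = C_c·H/(1+e₀)·log₁₀(σ'_f/σ'_0) = 0.37×2.4/(1+0.69)×log₁₀(150.77/79.1)
    = 0.52544 × 0.28014 = 0.1472 m

S_c ≈ 147 mm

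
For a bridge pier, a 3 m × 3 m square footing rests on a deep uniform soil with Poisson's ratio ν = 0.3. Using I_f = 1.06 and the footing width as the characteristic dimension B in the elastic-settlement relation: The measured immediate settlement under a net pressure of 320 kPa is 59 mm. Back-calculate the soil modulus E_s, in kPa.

E_s ≈ 15700 kPa

S_e = q·B·(1−ν²)/E_s · I_f  ⇒  E_s = q·B·(1−ν²)·I_f / S_e.
E_s = 320 × 3 × 0.91 × 1.06 / 0.059 = 15700 kPa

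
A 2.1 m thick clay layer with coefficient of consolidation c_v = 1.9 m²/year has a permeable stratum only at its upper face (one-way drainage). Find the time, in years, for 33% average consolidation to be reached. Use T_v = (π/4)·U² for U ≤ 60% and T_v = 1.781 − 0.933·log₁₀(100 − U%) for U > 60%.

t ≈ 0.199 years

Drainage path length: H_d = H = 2.1 m (single drainage).
U ≤ 60%: T_v = (π/4)·U² = (π/4)×0.33² = 0.08553.
t = T_v·H_d²/c_v = 0.08553×2.1²/1.9 = 0.1985 years.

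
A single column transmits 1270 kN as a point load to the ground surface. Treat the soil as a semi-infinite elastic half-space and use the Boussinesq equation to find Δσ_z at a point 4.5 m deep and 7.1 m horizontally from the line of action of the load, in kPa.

Boussinesq vertical stress below a point load on an elastic half-space:
Δσ_z = 3P/(2πz²) · [1 + (r/z)²]^(−5/2)
r/z = 7.1/4.5 = 1.5778; [1+(r/z)²]^(−5/2) = 0.043967.
Δσ_z = 3×1270/(2π×4.5²) × 0.043967 = 29.945 × 0.043967 = 1.317 kPa

Δσ_z ≈ 1.32 kPa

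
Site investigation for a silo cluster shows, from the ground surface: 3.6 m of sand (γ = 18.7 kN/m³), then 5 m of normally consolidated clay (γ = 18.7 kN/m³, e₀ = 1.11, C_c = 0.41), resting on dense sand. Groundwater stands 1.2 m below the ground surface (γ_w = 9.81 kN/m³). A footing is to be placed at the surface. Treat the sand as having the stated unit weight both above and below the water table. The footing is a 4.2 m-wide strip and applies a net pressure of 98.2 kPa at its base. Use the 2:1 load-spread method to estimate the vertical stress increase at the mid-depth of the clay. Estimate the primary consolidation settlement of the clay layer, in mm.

Mid-depth of clay below the ground surface: z = 3.6 + 5/2 = 6.1 m.
Total vertical stress at mid-clay: σ_v = 18.7×3.6 + 18.7×2.5 = 114.07 kPa.
Pore pressure: u = 9.81×(6.1 − 1.2) = 48.069 kPa.
Initial effective stress: σ'_0 = σ_v − u = 114.07 − 48.069 = 66.001 kPa.
Stress increase at mid-clay by the 2:1 spreading method:
Δσ = qB/(B+z) = 98.2×4.2/(4.2+6.1) = 40.043 kPa
Final effective stress: σ'_f = σ'_0 + Δσ = 66.001 + 40.043 = 106.04 kPa.
Normally consolidated clay, so the full stress increment lies on the virgin compression line:
S_c = C_c·H/(1+e₀)·log₁₀(σ'_f/σ'_0) = 0.41×5/(1+1.11)×log₁₀(106.04/66.001)
    = 0.97156 × 0.20592 = 0.2001 m

S_c ≈ 200 mm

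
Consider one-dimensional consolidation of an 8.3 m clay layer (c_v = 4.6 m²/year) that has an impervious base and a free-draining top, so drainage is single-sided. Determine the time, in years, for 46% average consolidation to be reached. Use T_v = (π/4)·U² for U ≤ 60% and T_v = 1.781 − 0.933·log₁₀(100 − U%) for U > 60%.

t ≈ 2.49 years

Drainage path length: H_d = H = 8.3 m (single drainage).
U ≤ 60%: T_v = (π/4)·U² = (π/4)×0.46² = 0.16619.
t = T_v·H_d²/c_v = 0.16619×8.3²/4.6 = 2.489 years.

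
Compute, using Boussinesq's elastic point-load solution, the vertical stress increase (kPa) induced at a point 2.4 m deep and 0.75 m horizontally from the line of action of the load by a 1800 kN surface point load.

Boussinesq vertical stress below a point load on an elastic half-space:
Δσ_z = 3P/(2πz²) · [1 + (r/z)²]^(−5/2)
r/z = 0.75/2.4 = 0.3125; [1+(r/z)²]^(−5/2) = 0.7922.
Δσ_z = 3×1800/(2π×2.4²) × 0.7922 = 149.21 × 0.7922 = 118.2 kPa

Δσ_z ≈ 118 kPa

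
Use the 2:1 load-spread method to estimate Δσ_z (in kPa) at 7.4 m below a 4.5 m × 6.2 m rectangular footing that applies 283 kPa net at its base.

By the 2:1 method the load spreads at 1 horizontal : 2 vertical, so at depth z the loaded area has grown by z in each plan dimension:
Δσ = qBL/((B+z)(L+z)) = 283×4.5×6.2/((4.5+7.4)(6.2+7.4)) = 48.787 kPa

Δσ_z ≈ 48.8 kPa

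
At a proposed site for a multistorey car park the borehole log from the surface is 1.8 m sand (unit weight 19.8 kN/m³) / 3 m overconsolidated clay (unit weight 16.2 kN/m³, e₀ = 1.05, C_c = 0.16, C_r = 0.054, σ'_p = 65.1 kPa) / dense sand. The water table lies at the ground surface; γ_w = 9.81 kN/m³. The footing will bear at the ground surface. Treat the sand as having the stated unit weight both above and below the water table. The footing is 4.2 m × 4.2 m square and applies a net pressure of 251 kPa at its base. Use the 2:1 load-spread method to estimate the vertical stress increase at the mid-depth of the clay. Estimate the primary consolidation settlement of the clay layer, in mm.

Mid-depth of clay below the ground surface: z = 1.8 + 3/2 = 3.3 m.
Total vertical stress at mid-clay: σ_v = 19.8×1.8 + 16.2×1.5 = 59.94 kPa.
Pore pressure: u = 9.81×(3.3 − 0) = 32.373 kPa.
Initial effective stress: σ'_0 = σ_v − u = 59.94 − 32.373 = 27.567 kPa.
Stress increase at mid-clay by the 2:1 spreading method:
Δσ = qBL/((B+z)(L+z)) = 251×4.2×4.2/((4.2+3.3)(4.2+3.3)) = 78.714 kPa
Final effective stress: σ'_f = 27.567 + 78.714 = 106.28 kPa.
σ'_f = 106.28 > σ'_p = 65.1 kPa, so the stress path crosses the preconsolidation pressure — recompression up to σ'_p, then virgin compression beyond:
S_c = H/(1+e₀)·[C_r·log₁₀(σ'_p/σ'_0) + C_c·log₁₀(σ'_f/σ'_p)]
    = 3/2.05 × [0.054×log₁₀(65.1/27.567) + 0.16×log₁₀(106.28/65.1)]
    = 1.4634 × [0.020152 + 0.034059] = 0.07933 m

S_c ≈ 79.3 mm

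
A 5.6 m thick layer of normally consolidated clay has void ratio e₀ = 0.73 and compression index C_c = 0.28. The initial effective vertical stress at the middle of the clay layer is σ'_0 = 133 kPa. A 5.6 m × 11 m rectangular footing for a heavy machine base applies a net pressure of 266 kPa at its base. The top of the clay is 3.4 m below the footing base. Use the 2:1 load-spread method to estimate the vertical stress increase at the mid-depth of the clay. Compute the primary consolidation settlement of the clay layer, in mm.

S_c ≈ 187 mm

Mid-depth of clay below the footing base: z = 3.4 + 5.6/2 = 6.2 m.
Stress increase at mid-clay by the 2:1 spreading method:
Δσ = qBL/((B+z)(L+z)) = 266×5.6×11/((5.6+6.2)(11+6.2)) = 80.733 kPa
Final effective stress: σ'_f = σ'_0 + Δσ = 133 + 80.733 = 213.73 kPa.
Normally consolidated clay, so the full stress increment lies on the virgin compression line:
S_c = C_c·H/(1+e₀)·log₁₀(σ'_f/σ'_0) = 0.28×5.6/(1+0.73)×log₁₀(213.73/133)
    = 0.90636 × 0.20601 = 0.1867 m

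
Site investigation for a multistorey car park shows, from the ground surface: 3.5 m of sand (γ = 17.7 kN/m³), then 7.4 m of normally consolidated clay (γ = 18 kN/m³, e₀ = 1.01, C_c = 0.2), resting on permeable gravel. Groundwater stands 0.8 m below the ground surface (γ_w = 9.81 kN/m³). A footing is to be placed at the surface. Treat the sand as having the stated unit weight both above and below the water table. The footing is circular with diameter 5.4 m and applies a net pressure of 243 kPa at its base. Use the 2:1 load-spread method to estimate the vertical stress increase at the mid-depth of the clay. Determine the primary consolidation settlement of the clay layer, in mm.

S_c ≈ 166 mm

Mid-depth of clay below the ground surface: z = 3.5 + 7.4/2 = 7.2 m.
Total vertical stress at mid-clay: σ_v = 17.7×3.5 + 18×3.7 = 128.55 kPa.
Pore pressure: u = 9.81×(7.2 − 0.8) = 62.784 kPa.
Initial effective stress: σ'_0 = σ_v − u = 128.55 − 62.784 = 65.766 kPa.
Stress increase at mid-clay by the 2:1 spreading method:
Δσ ≈ qD²/(D+z)² = 243×5.4²/(5.4+7.2)² = 44.633 kPa
Final effective stress: σ'_f = σ'_0 + Δσ = 65.766 + 44.633 = 110.4 kPa.
Normally consolidated clay, so the full stress increment lies on the virgin compression line:
S_c = C_c·H/(1+e₀)·log₁₀(σ'_f/σ'_0) = 0.2×7.4/(1+1.01)×log₁₀(110.4/65.766)
    = 0.73632 × 0.22497 = 0.1656 m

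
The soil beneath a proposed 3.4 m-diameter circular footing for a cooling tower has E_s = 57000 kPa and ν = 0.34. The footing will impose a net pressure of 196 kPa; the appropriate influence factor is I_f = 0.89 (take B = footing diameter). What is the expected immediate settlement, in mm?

S_e ≈ 9.2 mm

Immediate (elastic) settlement: S_e = q·B·(1−ν²)/E_s · I_f.
S_e = 196 × 3.4 × (1 − 0.34²) / 57000 × 0.89
    = 196 × 3.4 × 0.8844 / 57000 × 0.89
    = 0.009202 m = 9.202 mm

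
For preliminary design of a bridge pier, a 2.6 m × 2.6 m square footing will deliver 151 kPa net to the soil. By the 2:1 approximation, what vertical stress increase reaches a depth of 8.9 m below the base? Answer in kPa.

By the 2:1 method the load spreads at 1 horizontal : 2 vertical, so at depth z the loaded area has grown by z in each plan dimension:
Δσ = qBL/((B+z)(L+z)) = 151×2.6×2.6/((2.6+8.9)(2.6+8.9)) = 7.7184 kPa

Δσ_z ≈ 7.72 kPa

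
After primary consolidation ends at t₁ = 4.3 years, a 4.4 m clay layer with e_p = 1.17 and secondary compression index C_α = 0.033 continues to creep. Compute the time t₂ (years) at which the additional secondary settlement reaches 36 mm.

S_s = C_α·H/(1+e_p)·log₁₀(t₂/t₁) ⇒ log₁₀(t₂/t₁) = S_s·(1+e_p)/(C_α·H).
log₁₀(t₂/t₁) = 0.036 × (1+1.17) / (0.033×4.4) = 0.538
t₂ = t₁ × 10^0.538 = 4.3 × 3.452 = 14.84 years

t₂ ≈ 14.8 years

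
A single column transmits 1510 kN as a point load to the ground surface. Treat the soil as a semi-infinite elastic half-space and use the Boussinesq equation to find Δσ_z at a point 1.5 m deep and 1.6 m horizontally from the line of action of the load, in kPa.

Boussinesq vertical stress below a point load on an elastic half-space:
Δσ_z = 3P/(2πz²) · [1 + (r/z)²]^(−5/2)
r/z = 1.6/1.5 = 1.0667; [1+(r/z)²]^(−5/2) = 0.14966.
Δσ_z = 3×1510/(2π×1.5²) × 0.14966 = 320.43 × 0.14966 = 47.96 kPa

Δσ_z ≈ 48 kPa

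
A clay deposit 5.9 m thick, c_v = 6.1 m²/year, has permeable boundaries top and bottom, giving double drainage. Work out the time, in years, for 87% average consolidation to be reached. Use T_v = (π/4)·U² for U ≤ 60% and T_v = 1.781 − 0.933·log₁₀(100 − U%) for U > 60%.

Drainage path length: H_d = H/2 = 2.95 m (double drainage).
U > 60%: T_v = 1.781 − 0.933·log₁₀(100 − 87) = 0.74169.
t = T_v·H_d²/c_v = 0.74169×2.95²/6.1 = 1.058 years.

t ≈ 1.06 years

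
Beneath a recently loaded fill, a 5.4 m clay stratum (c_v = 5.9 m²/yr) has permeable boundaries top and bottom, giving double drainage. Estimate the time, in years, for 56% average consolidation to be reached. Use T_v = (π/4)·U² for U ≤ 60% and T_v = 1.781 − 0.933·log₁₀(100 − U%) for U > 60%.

t ≈ 0.304 years

Drainage path length: H_d = H/2 = 2.7 m (double drainage).
U ≤ 60%: T_v = (π/4)·U² = (π/4)×0.56² = 0.2463.
t = T_v·H_d²/c_v = 0.2463×2.7²/5.9 = 0.3043 years.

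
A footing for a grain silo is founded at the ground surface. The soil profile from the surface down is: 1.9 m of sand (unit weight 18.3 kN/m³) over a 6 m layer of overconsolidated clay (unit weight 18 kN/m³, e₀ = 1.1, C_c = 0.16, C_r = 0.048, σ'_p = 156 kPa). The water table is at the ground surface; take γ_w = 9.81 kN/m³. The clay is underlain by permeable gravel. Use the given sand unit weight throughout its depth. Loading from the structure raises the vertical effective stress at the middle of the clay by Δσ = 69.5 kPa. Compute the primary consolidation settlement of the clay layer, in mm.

Mid-depth of clay below the ground surface: z = 1.9 + 6/2 = 4.9 m.
Total vertical stress at mid-clay: σ_v = 18.3×1.9 + 18×3 = 88.77 kPa.
Pore pressure: u = 9.81×(4.9 − 0) = 48.069 kPa.
Initial effective stress: σ'_0 = σ_v − u = 88.77 − 48.069 = 40.701 kPa.
Final effective stress: σ'_f = 40.701 + 69.5 = 110.2 kPa.
σ'_f = 110.2 ≤ σ'_p = 156 kPa, so the clay remains overconsolidated and only the recompression index applies:
S_c = C_r·H/(1+e₀)·log₁₀(σ'_f/σ'_0) = 0.048×6/2.1×log₁₀(110.2/40.701)
    = 0.13714 × 0.43258 = 0.05932 m

S_c ≈ 59.3 mm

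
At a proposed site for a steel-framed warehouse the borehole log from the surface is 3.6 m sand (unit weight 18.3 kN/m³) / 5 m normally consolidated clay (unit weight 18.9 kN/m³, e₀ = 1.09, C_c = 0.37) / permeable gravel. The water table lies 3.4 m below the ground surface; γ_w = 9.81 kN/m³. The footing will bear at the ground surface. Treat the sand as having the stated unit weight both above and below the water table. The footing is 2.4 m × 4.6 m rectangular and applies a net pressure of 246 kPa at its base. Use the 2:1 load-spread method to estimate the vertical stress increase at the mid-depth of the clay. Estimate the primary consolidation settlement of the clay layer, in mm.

Mid-depth of clay below the ground surface: z = 3.6 + 5/2 = 6.1 m.
Total vertical stress at mid-clay: σ_v = 18.3×3.6 + 18.9×2.5 = 113.13 kPa.
Pore pressure: u = 9.81×(6.1 − 3.4) = 26.487 kPa.
Initial effective stress: σ'_0 = σ_v − u = 113.13 − 26.487 = 86.643 kPa.
Stress increase at mid-clay by the 2:1 spreading method:
Δσ = qBL/((B+z)(L+z)) = 246×2.4×4.6/((2.4+6.1)(4.6+6.1)) = 29.861 kPa
Final effective stress: σ'_f = σ'_0 + Δσ = 86.643 + 29.861 = 116.5 kPa.
Normally consolidated clay, so the full stress increment lies on the virgin compression line:
S_c = C_c·H/(1+e₀)·log₁₀(σ'_f/σ'_0) = 0.37×5/(1+1.09)×log₁₀(116.5/86.643)
    = 0.88517 × 0.12859 = 0.1138 m

S_c ≈ 114 mm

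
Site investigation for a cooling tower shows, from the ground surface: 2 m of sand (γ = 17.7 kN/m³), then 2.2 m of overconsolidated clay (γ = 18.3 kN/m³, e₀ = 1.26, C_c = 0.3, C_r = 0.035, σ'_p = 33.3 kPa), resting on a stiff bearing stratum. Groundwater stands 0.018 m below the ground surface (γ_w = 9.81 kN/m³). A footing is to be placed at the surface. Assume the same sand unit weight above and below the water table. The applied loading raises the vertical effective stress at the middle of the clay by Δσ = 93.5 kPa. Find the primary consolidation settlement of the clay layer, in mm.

S_c ≈ 165 mm

Mid-depth of clay below the ground surface: z = 2 + 2.2/2 = 3.1 m.
Total vertical stress at mid-clay: σ_v = 17.7×2 + 18.3×1.1 = 55.53 kPa.
Pore pressure: u = 9.81×(3.1 − 0.018) = 30.234 kPa.
Initial effective stress: σ'_0 = σ_v − u = 55.53 − 30.234 = 25.296 kPa.
Final effective stress: σ'_f = 25.296 + 93.5 = 118.8 kPa.
σ'_f = 118.8 > σ'_p = 33.3 kPa, so the stress path crosses the preconsolidation pressure — recompression up to σ'_p, then virgin compression beyond:
S_c = H/(1+e₀)·[C_r·log₁₀(σ'_p/σ'_0) + C_c·log₁₀(σ'_f/σ'_p)]
    = 2.2/2.26 × [0.035×log₁₀(33.3/25.296) + 0.3×log₁₀(118.8/33.3)]
    = 0.97345 × [0.0041787 + 0.16571] = 0.1654 m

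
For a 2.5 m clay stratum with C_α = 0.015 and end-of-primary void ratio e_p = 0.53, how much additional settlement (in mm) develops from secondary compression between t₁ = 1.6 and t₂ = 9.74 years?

Secondary compression: S_s = C_α·H/(1+e_p)·log₁₀(t₂/t₁)
S_s = 0.015×2.5/(1+0.53)×log₁₀(9.74/1.6)
    = 0.02451 × 0.7844 = 0.01923 m

S_s ≈ 19.2 mm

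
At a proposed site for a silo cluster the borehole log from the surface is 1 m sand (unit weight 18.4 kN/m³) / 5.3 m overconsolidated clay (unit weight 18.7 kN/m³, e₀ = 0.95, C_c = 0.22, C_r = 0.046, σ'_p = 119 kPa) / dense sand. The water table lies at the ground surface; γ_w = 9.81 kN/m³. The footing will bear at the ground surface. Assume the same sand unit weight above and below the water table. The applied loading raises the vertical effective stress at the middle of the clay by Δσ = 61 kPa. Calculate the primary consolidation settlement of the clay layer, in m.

S_c ≈ 0.0578 m

Mid-depth of clay below the ground surface: z = 1 + 5.3/2 = 3.65 m.
Total vertical stress at mid-clay: σ_v = 18.4×1 + 18.7×2.65 = 67.955 kPa.
Pore pressure: u = 9.81×(3.65 − 0) = 35.806 kPa.
Initial effective stress: σ'_0 = σ_v − u = 67.955 − 35.806 = 32.149 kPa.
Final effective stress: σ'_f = 32.149 + 61 = 93.149 kPa.
σ'_f = 93.149 ≤ σ'_p = 119 kPa, so the clay remains overconsolidated and only the recompression index applies:
S_c = C_r·H/(1+e₀)·log₁₀(σ'_f/σ'_0) = 0.046×5.3/1.95×log₁₀(93.149/32.149)
    = 0.12502 × 0.46201 = 0.05776 m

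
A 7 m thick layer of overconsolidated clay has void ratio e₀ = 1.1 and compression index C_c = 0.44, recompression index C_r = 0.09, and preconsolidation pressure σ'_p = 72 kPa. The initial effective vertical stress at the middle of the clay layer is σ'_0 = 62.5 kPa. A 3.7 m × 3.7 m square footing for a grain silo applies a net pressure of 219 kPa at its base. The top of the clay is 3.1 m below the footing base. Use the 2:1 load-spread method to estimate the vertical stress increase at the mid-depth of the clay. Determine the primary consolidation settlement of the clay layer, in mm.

Mid-depth of clay below the footing base: z = 3.1 + 7/2 = 6.6 m.
Stress increase at mid-clay by the 2:1 spreading method:
Δσ = qBL/((B+z)(L+z)) = 219×3.7×3.7/((3.7+6.6)(3.7+6.6)) = 28.26 kPa
Final effective stress: σ'_f = 62.5 + 28.26 = 90.76 kPa.
σ'_f = 90.76 > σ'_p = 72 kPa, so the stress path crosses the preconsolidation pressure — recompression up to σ'_p, then virgin compression beyond:
S_c = H/(1+e₀)·[C_r·log₁₀(σ'_p/σ'_0) + C_c·log₁₀(σ'_f/σ'_p)]
    = 7/2.1 × [0.09×log₁₀(72/62.5) + 0.44×log₁₀(90.76/72)]
    = 3.3333 × [0.0055307 + 0.044247] = 0.1659 m

S_c ≈ 166 mm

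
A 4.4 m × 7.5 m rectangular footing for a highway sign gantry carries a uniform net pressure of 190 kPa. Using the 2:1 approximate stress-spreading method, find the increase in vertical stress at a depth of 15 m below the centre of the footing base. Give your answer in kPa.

Δσ_z ≈ 14.4 kPa

By the 2:1 method the load spreads at 1 horizontal : 2 vertical, so at depth z the loaded area has grown by z in each plan dimension:
Δσ = qBL/((B+z)(L+z)) = 190×4.4×7.5/((4.4+15)(7.5+15)) = 14.364 kPa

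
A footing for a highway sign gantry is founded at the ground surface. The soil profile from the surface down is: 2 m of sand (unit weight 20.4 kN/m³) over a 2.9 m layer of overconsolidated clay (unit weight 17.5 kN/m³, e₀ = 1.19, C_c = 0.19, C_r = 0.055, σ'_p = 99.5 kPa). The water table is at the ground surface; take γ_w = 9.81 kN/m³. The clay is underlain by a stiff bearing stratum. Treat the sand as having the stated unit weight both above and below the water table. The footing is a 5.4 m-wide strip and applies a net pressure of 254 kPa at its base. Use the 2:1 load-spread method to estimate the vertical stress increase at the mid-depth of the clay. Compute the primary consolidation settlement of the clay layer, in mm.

Mid-depth of clay below the ground surface: z = 2 + 2.9/2 = 3.45 m.
Total vertical stress at mid-clay: σ_v = 20.4×2 + 17.5×1.45 = 66.175 kPa.
Pore pressure: u = 9.81×(3.45 − 0) = 33.845 kPa.
Initial effective stress: σ'_0 = σ_v − u = 66.175 − 33.845 = 32.33 kPa.
Stress increase at mid-clay by the 2:1 spreading method:
Δσ = qB/(B+z) = 254×5.4/(5.4+3.45) = 154.98 kPa
Final effective stress: σ'_f = 32.33 + 154.98 = 187.31 kPa.
σ'_f = 187.31 > σ'_p = 99.5 kPa, so the stress path crosses the preconsolidation pressure — recompression up to σ'_p, then virgin compression beyond:
S_c = H/(1+e₀)·[C_r·log₁₀(σ'_p/σ'_0) + C_c·log₁₀(σ'_f/σ'_p)]
    = 2.9/2.19 × [0.055×log₁₀(99.5/32.33) + 0.19×log₁₀(187.31/99.5)]
    = 1.3242 × [0.026852 + 0.0522] = 0.1047 m

S_c ≈ 105 mm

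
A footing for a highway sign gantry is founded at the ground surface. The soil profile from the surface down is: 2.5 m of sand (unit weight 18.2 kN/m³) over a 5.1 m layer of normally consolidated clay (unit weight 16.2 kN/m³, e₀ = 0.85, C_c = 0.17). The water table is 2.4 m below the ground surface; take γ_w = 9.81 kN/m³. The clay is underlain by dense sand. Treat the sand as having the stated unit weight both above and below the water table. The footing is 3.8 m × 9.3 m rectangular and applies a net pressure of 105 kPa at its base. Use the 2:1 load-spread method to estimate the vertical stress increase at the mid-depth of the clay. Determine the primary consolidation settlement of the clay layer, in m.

Mid-depth of clay below the ground surface: z = 2.5 + 5.1/2 = 5.05 m.
Total vertical stress at mid-clay: σ_v = 18.2×2.5 + 16.2×2.55 = 86.81 kPa.
Pore pressure: u = 9.81×(5.05 − 2.4) = 25.997 kPa.
Initial effective stress: σ'_0 = σ_v − u = 86.81 − 25.997 = 60.813 kPa.
Stress increase at mid-clay by the 2:1 spreading method:
Δσ = qBL/((B+z)(L+z)) = 105×3.8×9.3/((3.8+5.05)(9.3+5.05)) = 29.219 kPa
Final effective stress: σ'_f = σ'_0 + Δσ = 60.813 + 29.219 = 90.032 kPa.
Normally consolidated clay, so the full stress increment lies on the virgin compression line:
S_c = C_c·H/(1+e₀)·log₁₀(σ'_f/σ'_0) = 0.17×5.1/(1+0.85)×log₁₀(90.032/60.813)
    = 0.46865 × 0.1704 = 0.07986 m

S_c ≈ 0.0799 m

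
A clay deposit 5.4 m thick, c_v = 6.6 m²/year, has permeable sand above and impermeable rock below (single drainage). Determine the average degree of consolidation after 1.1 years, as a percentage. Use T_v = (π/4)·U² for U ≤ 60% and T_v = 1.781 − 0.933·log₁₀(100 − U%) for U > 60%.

U ≈ 56.3 %

Drainage path length: H_d = H = 5.4 m (single drainage).
T_v = c_v·t/H_d² = 6.6×1.1/5.4² = 0.24897.
T_v = 0.24897 corresponds to the U ≤ 60% branch:
U = √(4T_v/π) = 0.563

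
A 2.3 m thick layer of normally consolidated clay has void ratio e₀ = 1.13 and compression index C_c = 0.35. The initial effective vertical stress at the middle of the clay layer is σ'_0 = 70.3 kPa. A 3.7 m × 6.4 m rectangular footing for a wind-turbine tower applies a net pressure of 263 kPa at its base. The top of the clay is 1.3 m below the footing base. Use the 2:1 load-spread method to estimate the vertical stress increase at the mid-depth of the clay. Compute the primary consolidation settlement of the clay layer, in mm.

S_c ≈ 159 mm

Mid-depth of clay below the footing base: z = 1.3 + 2.3/2 = 2.45 m.
Stress increase at mid-clay by the 2:1 spreading method:
Δσ = qBL/((B+z)(L+z)) = 263×3.7×6.4/((3.7+2.45)(6.4+2.45)) = 114.42 kPa
Final effective stress: σ'_f = σ'_0 + Δσ = 70.3 + 114.42 = 184.72 kPa.
Normally consolidated clay, so the full stress increment lies on the virgin compression line:
S_c = C_c·H/(1+e₀)·log₁₀(σ'_f/σ'_0) = 0.35×2.3/(1+1.13)×log₁₀(184.72/70.3)
    = 0.37793 × 0.41956 = 0.1586 m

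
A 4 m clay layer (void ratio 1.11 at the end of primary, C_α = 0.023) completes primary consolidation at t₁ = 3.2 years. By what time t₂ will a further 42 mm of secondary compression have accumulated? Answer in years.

S_s = C_α·H/(1+e_p)·log₁₀(t₂/t₁) ⇒ log₁₀(t₂/t₁) = S_s·(1+e_p)/(C_α·H).
log₁₀(t₂/t₁) = 0.042 × (1+1.11) / (0.023×4) = 0.9633
t₂ = t₁ × 10^0.9633 = 3.2 × 9.189 = 29.4 years

t₂ ≈ 29.4 years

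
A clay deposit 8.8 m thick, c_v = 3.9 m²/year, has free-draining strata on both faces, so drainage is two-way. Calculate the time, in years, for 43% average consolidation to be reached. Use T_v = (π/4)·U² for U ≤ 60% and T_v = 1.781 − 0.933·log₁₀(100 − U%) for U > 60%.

t ≈ 0.721 years

Drainage path length: H_d = H/2 = 4.4 m (double drainage).
U ≤ 60%: T_v = (π/4)·U² = (π/4)×0.43² = 0.14522.
t = T_v·H_d²/c_v = 0.14522×4.4²/3.9 = 0.7209 years.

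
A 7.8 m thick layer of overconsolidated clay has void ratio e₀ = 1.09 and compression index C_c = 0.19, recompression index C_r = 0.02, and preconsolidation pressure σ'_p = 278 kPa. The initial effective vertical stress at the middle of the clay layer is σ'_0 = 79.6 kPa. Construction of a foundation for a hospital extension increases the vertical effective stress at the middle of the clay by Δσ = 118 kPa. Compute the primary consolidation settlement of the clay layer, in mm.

Final effective stress: σ'_f = 79.6 + 118 = 197.6 kPa.
σ'_f = 197.6 ≤ σ'_p = 278 kPa, so the clay remains overconsolidated and only the recompression index applies:
S_c = C_r·H/(1+e₀)·log₁₀(σ'_f/σ'_0) = 0.02×7.8/2.09×log₁₀(197.6/79.6)
    = 0.074642 × 0.39487 = 0.02947 m

S_c ≈ 29.5 mm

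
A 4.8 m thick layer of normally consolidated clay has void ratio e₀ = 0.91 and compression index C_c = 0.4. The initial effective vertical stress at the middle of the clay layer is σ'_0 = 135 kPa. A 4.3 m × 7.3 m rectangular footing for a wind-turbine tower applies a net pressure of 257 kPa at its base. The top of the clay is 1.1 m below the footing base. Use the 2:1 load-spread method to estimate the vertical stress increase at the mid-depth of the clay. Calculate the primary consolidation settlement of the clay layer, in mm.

S_c ≈ 234 mm

Mid-depth of clay below the footing base: z = 1.1 + 4.8/2 = 3.5 m.
Stress increase at mid-clay by the 2:1 spreading method:
Δσ = qBL/((B+z)(L+z)) = 257×4.3×7.3/((4.3+3.5)(7.3+3.5)) = 95.765 kPa
Final effective stress: σ'_f = σ'_0 + Δσ = 135 + 95.765 = 230.76 kPa.
Normally consolidated clay, so the full stress increment lies on the virgin compression line:
S_c = C_c·H/(1+e₀)·log₁₀(σ'_f/σ'_0) = 0.4×4.8/(1+0.91)×log₁₀(230.76/135)
    = 1.0052 × 0.23283 = 0.234 m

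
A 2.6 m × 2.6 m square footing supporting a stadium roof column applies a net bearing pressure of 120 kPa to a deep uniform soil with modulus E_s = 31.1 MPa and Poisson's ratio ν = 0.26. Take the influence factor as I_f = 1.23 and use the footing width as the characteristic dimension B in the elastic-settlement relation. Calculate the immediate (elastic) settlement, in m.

S_e ≈ 0.0115 m

Immediate (elastic) settlement: S_e = q·B·(1−ν²)/E_s · I_f.
E_s = 31.1 MPa = 31100 kPa.
S_e = 120 × 2.6 × (1 − 0.26²) / 31100 × 1.23
    = 120 × 2.6 × 0.9324 / 31100 × 1.23
    = 0.01151 m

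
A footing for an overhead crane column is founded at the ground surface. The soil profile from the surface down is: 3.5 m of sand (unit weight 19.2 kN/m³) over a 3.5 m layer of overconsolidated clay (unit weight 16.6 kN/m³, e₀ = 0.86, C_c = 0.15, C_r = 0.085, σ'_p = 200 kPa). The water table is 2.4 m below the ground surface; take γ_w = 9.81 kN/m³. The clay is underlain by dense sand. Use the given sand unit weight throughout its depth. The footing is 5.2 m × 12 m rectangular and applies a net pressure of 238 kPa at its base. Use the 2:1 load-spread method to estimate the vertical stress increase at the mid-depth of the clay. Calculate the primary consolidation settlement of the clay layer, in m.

Mid-depth of clay below the ground surface: z = 3.5 + 3.5/2 = 5.25 m.
Total vertical stress at mid-clay: σ_v = 19.2×3.5 + 16.6×1.75 = 96.25 kPa.
Pore pressure: u = 9.81×(5.25 − 2.4) = 27.959 kPa.
Initial effective stress: σ'_0 = σ_v − u = 96.25 − 27.959 = 68.291 kPa.
Stress increase at mid-clay by the 2:1 spreading method:
Δσ = qBL/((B+z)(L+z)) = 238×5.2×12/((5.2+5.25)(12+5.25)) = 82.387 kPa
Final effective stress: σ'_f = 68.291 + 82.387 = 150.68 kPa.
σ'_f = 150.68 ≤ σ'_p = 200 kPa, so the clay remains overconsolidated and only the recompression index applies:
S_c = C_r·H/(1+e₀)·log₁₀(σ'_f/σ'_0) = 0.085×3.5/1.86×log₁₀(150.68/68.291)
    = 0.15994 × 0.34369 = 0.05497 m

S_c ≈ 0.055 m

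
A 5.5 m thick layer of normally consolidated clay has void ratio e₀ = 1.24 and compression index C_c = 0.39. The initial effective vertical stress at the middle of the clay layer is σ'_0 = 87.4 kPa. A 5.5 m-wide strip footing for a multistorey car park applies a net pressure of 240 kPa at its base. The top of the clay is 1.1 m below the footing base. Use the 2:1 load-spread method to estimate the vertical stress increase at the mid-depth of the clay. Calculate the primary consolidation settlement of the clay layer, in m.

Mid-depth of clay below the footing base: z = 1.1 + 5.5/2 = 3.85 m.
Stress increase at mid-clay by the 2:1 spreading method:
Δσ = qB/(B+z) = 240×5.5/(5.5+3.85) = 141.18 kPa
Final effective stress: σ'_f = σ'_0 + Δσ = 87.4 + 141.18 = 228.58 kPa.
Normally consolidated clay, so the full stress increment lies on the virgin compression line:
S_c = C_c·H/(1+e₀)·log₁₀(σ'_f/σ'_0) = 0.39×5.5/(1+1.24)×log₁₀(228.58/87.4)
    = 0.95759 × 0.41753 = 0.3998 m

S_c ≈ 0.4 m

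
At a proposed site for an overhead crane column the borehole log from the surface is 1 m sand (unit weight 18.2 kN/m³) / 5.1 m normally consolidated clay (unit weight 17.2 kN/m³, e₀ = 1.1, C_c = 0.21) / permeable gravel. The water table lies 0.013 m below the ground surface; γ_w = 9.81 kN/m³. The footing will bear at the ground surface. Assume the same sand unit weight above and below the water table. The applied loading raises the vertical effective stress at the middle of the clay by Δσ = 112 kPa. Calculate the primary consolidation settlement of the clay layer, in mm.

S_c ≈ 361 mm

Mid-depth of clay below the ground surface: z = 1 + 5.1/2 = 3.55 m.
Total vertical stress at mid-clay: σ_v = 18.2×1 + 17.2×2.55 = 62.06 kPa.
Pore pressure: u = 9.81×(3.55 − 0.013) = 34.698 kPa.
Initial effective stress: σ'_0 = σ_v − u = 62.06 − 34.698 = 27.362 kPa.
Final effective stress: σ'_f = σ'_0 + Δσ = 27.362 + 112 = 139.36 kPa.
Normally consolidated clay, so the full stress increment lies on the virgin compression line:
S_c = C_c·H/(1+e₀)·log₁₀(σ'_f/σ'_0) = 0.21×5.1/(1+1.1)×log₁₀(139.36/27.362)
    = 0.51 × 0.70699 = 0.3606 m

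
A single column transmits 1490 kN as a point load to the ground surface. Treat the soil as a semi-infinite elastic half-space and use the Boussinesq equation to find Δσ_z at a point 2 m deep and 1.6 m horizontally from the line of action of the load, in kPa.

Boussinesq vertical stress below a point load on an elastic half-space:
Δσ_z = 3P/(2πz²) · [1 + (r/z)²]^(−5/2)
r/z = 1.6/2 = 0.8; [1+(r/z)²]^(−5/2) = 0.29033.
Δσ_z = 3×1490/(2π×2²) × 0.29033 = 177.86 × 0.29033 = 51.64 kPa

Δσ_z ≈ 51.6 kPa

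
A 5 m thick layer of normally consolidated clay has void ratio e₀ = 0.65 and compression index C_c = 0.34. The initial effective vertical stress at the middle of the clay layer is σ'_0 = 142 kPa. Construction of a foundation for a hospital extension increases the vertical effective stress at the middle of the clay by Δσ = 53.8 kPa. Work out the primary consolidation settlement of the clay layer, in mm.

S_c ≈ 144 mm

Final effective stress: σ'_f = σ'_0 + Δσ = 142 + 53.8 = 195.8 kPa.
Normally consolidated clay, so the full stress increment lies on the virgin compression line:
S_c = C_c·H/(1+e₀)·log₁₀(σ'_f/σ'_0) = 0.34×5/(1+0.65)×log₁₀(195.8/142)
    = 1.0303 × 0.13952 = 0.1437 m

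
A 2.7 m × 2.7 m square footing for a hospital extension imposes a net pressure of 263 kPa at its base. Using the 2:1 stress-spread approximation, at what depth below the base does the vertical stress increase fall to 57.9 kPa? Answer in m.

z ≈ 3.05 m

2:1 spreading — at depth z the loaded area has grown by z in each plan dimension:
qB²/(B+z)² = Δσ_z ⇒ z = B(√(q/Δσ_z) − 1) = 2.7×(√(263/57.9) − 1) = 3.054 m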